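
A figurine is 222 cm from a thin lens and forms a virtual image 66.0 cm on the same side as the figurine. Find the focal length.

Virtual image ⇒ d_i = −66.0 cm.
1/f = 1/d_o + 1/d_i = 1/(222) + 1/(-66.0) = -0.01065, so f = -93.9 cm.
Since f is negative, the thin lens is diverging.

f = -93.9 cm (diverging)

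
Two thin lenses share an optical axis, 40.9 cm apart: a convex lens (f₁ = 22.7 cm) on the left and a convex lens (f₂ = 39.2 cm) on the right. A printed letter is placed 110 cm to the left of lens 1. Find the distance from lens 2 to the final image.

Lens 1: 1/d_i1 = 1/f₁ − 1/d_o1 = 1/(22.7) − 1/(110) = 0.03496, so d_i1 = 28.60 cm.
The intermediate image is 28.60 cm to the right of lens 1, which is 40.9 − (28.60) = 12.30 cm to the left of lens 2, so d_o2 = +12.30 cm.
Lens 2: 1/d_i2 = 1/f₂ − 1/d_o2 = 1/(39.2) − 1/(12.30) = -0.05579, so d_i2 = -17.9 cm.
The final image is virtual, 17.9 cm to the left of lens 2 (overall magnification ≈ -0.38).

17.9 cm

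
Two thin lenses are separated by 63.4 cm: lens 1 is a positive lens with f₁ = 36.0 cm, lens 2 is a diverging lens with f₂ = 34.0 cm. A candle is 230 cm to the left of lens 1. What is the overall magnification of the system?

m = -0.115

Lens 1: 1/d_i1 = 1/(36.0) − 1/(230) = 0.02343, so d_i1 = 42.68 cm; m₁ = −d_i1/d_o1 = -0.1856.
d_o2 = 63.4 − (42.68) = 20.72 cm.
f₂ = −34.0 cm (diverging).
Lens 2: 1/d_i2 = 1/(-34.0) − 1/(20.72) = -0.07767, so d_i2 = -12.87 cm; m₂ = −d_i2/d_o2 = +0.6213.
m = m₁·m₂ = (-0.1856)(+0.6213) = -0.115.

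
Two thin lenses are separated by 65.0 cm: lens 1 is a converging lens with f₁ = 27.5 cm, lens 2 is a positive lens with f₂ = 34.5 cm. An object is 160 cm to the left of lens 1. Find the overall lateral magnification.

Lens 1: 1/d_i1 = 1/(27.5) − 1/(160) = 0.03011, so d_i1 = 33.21 cm; m₁ = −d_i1/d_o1 = -0.2076.
d_o2 = 65.0 − (33.21) = 31.79 cm.
Lens 2: 1/d_i2 = 1/(34.5) − 1/(31.79) = -0.002471, so d_i2 = -404.7 cm; m₂ = −d_i2/d_o2 = +12.73.
m = m₁·m₂ = (-0.2076)(+12.73) = -2.64.

m = -2.64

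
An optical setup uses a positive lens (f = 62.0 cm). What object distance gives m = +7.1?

m = −d_i/d_o ⇒ d_i = −m·d_o.
1/f = 1/d_o + 1/d_i = 1/d_o − 1/(m·d_o) = (1 − 1/m)/d_o, so d_o = f(1 − 1/m) = (62.00)(1 − 1/(+7.1)) = 53.3 cm.

53.3 cm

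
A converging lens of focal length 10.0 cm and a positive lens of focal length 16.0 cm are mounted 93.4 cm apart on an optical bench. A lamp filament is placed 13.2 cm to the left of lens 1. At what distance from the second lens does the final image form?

23.1 cm

Lens 1: 1/d_i1 = 1/f₁ − 1/d_o1 = 1/(10.0) − 1/(13.2) = 0.02424, so d_i1 = 41.25 cm.
The intermediate image is 41.25 cm to the right of lens 1, which is 93.4 − (41.25) = 52.15 cm to the left of lens 2, so d_o2 = +52.15 cm.
Lens 2: 1/d_i2 = 1/f₂ − 1/d_o2 = 1/(16.0) − 1/(52.15) = 0.04332, so d_i2 = 23.1 cm.
The final image is real, 23.1 cm to the right of lens 2 (overall magnification ≈ 1.4).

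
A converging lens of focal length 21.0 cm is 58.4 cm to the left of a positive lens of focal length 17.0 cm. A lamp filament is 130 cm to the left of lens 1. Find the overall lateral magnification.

m = +0.200

Lens 1: 1/d_i1 = 1/(21.0) − 1/(130) = 0.03993, so d_i1 = 25.05 cm; m₁ = −d_i1/d_o1 = -0.1927.
d_o2 = 58.4 − (25.05) = 33.35 cm.
Lens 2: 1/d_i2 = 1/(17.0) − 1/(33.35) = 0.02884, so d_i2 = 34.68 cm; m₂ = −d_i2/d_o2 = -1.040.
m = m₁·m₂ = (-0.1927)(-1.040) = +0.200.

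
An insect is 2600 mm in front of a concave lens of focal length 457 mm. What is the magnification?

For a concave lens, f = -457 mm.
1/d_i = 1/f − 1/d_o = 1/(-457.0) − 1/(2600) = -0.002573, so d_i = -388.7 mm.
m = −d_i/d_o = −(-388.7)/(2600) = +0.149.
The image is virtual, upright and reduced, on the same side as the object.

m = +0.149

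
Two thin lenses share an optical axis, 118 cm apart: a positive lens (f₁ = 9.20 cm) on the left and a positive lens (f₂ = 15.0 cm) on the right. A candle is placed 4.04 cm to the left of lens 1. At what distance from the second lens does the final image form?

17.0 cm

Lens 1: 1/d_i1 = 1/f₁ − 1/d_o1 = 1/(9.20) − 1/(4.04) = -0.1388, so d_i1 = -7.203 cm.
The intermediate image is 7.203 cm to the left of lens 1 (virtual), which is 118 − (-7.203) = 125.2 cm to the left of lens 2, so d_o2 = +125.2 cm.
Lens 2: 1/d_i2 = 1/f₂ − 1/d_o2 = 1/(15.0) − 1/(125.2) = 0.05868, so d_i2 = 17.0 cm.
The final image is real, 17.0 cm to the right of lens 2 (overall magnification ≈ -0.24).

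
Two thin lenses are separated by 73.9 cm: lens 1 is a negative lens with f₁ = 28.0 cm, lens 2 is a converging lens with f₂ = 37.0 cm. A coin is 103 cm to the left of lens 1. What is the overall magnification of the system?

m = -0.134

f₁ = −28.0 cm (diverging).
Lens 1: 1/d_i1 = 1/(-28.0) − 1/(103) = -0.04542, so d_i1 = -22.02 cm; m₁ = −d_i1/d_o1 = +0.2138.
d_o2 = 73.9 − (-22.02) = 95.92 cm.
Lens 2: 1/d_i2 = 1/(37.0) − 1/(95.92) = 0.01660, so d_i2 = 60.23 cm; m₂ = −d_i2/d_o2 = -0.6280.
m = m₁·m₂ = (+0.2138)(-0.6280) = -0.134.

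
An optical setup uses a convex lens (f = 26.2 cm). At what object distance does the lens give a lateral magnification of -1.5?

m = −d_i/d_o ⇒ d_i = −m·d_o.
1/f = 1/d_o + 1/d_i = 1/d_o − 1/(m·d_o) = (1 − 1/m)/d_o, so d_o = f(1 − 1/m) = (26.20)(1 − 1/(-1.5)) = 43.7 cm.

43.7 cm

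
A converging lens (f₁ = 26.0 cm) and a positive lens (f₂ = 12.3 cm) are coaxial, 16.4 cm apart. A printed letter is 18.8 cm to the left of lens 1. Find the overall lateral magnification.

m = -0.617

Lens 1: 1/d_i1 = 1/(26.0) − 1/(18.8) = -0.01473, so d_i1 = -67.89 cm; m₁ = −d_i1/d_o1 = +3.611.
d_o2 = 16.4 − (-67.89) = 84.29 cm.
Lens 2: 1/d_i2 = 1/(12.3) − 1/(84.29) = 0.06944, so d_i2 = 14.40 cm; m₂ = −d_i2/d_o2 = -0.1709.
m = m₁·m₂ = (+3.611)(-0.1709) = -0.617.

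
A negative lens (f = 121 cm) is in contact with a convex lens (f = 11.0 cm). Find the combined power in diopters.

P = +8.26 D

P₁ = 1/f₁ = 1/(-1.21 m) = -0.8264 D; P₂ = 1/f₂ = 1/(0.110 m) = +9.091 D.
For thin lenses in contact, P = P₁ + P₂ = (-0.8264) + (+9.091) = +8.26 D.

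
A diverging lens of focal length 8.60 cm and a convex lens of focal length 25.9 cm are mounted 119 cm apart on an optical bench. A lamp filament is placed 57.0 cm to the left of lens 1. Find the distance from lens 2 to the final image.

Lens 1 is diverging, so f₁ = −8.60 cm.
Lens 1: 1/d_i1 = 1/f₁ − 1/d_o1 = 1/(-8.60) − 1/(57.0) = -0.1338, so d_i1 = -7.473 cm.
The intermediate image is 7.473 cm to the left of lens 1 (virtual), which is 119 − (-7.473) = 126.5 cm to the left of lens 2, so d_o2 = +126.5 cm.
Lens 2: 1/d_i2 = 1/f₂ − 1/d_o2 = 1/(25.9) − 1/(126.5) = 0.03070, so d_i2 = 32.6 cm.
The final image is real, 32.6 cm to the right of lens 2 (overall magnification ≈ -0.034).

32.6 cm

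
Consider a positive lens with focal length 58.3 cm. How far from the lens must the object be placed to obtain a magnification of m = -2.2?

84.8 cm

m = −d_i/d_o ⇒ d_i = −m·d_o.
1/f = 1/d_o + 1/d_i = 1/d_o − 1/(m·d_o) = (1 − 1/m)/d_o, so d_o = f(1 − 1/m) = (58.30)(1 − 1/(-2.2)) = 84.8 cm.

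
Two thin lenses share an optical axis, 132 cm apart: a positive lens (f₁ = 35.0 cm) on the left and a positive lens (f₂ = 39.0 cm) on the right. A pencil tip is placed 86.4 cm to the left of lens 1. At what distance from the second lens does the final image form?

Lens 1: 1/d_i1 = 1/f₁ − 1/d_o1 = 1/(35.0) − 1/(86.4) = 0.01700, so d_i1 = 58.83 cm.
The intermediate image is 58.83 cm to the right of lens 1, which is 132 − (58.83) = 73.17 cm to the left of lens 2, so d_o2 = +73.17 cm.
Lens 2: 1/d_i2 = 1/f₂ − 1/d_o2 = 1/(39.0) − 1/(73.17) = 0.01197, so d_i2 = 83.5 cm.
The final image is real, 83.5 cm to the right of lens 2 (overall magnification ≈ 0.78).

83.5 cm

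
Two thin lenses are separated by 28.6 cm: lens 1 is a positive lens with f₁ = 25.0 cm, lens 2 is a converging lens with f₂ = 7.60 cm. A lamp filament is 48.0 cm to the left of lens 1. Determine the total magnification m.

Lens 1: 1/d_i1 = 1/(25.0) − 1/(48.0) = 0.01917, so d_i1 = 52.17 cm; m₁ = −d_i1/d_o1 = -1.087.
d_o2 = 28.6 − (52.17) = -23.57 cm (virtual object).
Lens 2: 1/d_i2 = 1/(7.60) − 1/(-23.57) = 0.1740, so d_i2 = 5.747 cm; m₂ = −d_i2/d_o2 = +0.2438.
m = m₁·m₂ = (-1.087)(+0.2438) = -0.265.

m = -0.265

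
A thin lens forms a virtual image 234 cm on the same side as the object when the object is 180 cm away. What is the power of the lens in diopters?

P = +0.128 D

Virtual image ⇒ d_i = −234 cm.
1/f = 1/d_o + 1/d_i = 1/(180) + 1/(-234) = 0.001282 cm⁻¹.
f = 780.0 cm = 7.800 m, so P = 1/f = +0.128 D.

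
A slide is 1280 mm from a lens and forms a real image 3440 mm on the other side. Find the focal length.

Real image ⇒ d_i = +3440 mm.
1/f = 1/d_o + 1/d_i = 1/(1280) + 1/(3440) = 0.001072, so f = 933 mm.
Since f is positive, the lens is converging.

f = 933 mm (converging)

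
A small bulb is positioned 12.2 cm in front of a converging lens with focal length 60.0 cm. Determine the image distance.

Thin-lens equation: 1/d_i = 1/f − 1/d_o = 1/(60.00) − 1/(12.2) = 0.01667 − 0.08197 = -0.06530, so d_i = -15.3 cm.
The image is virtual, upright and enlarged, on the same side as the object.

15.3 cm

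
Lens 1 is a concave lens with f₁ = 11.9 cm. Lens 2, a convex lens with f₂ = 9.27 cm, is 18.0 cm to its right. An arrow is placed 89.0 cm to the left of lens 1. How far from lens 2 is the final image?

13.7 cm

Lens 1 is diverging, so f₁ = −11.9 cm.
Lens 1: 1/d_i1 = 1/f₁ − 1/d_o1 = 1/(-11.9) − 1/(89.0) = -0.09527, so d_i1 = -10.50 cm.
The intermediate image is 10.50 cm to the left of lens 1 (virtual), which is 18.0 − (-10.50) = 28.50 cm to the left of lens 2, so d_o2 = +28.50 cm.
Lens 2: 1/d_i2 = 1/f₂ − 1/d_o2 = 1/(9.27) − 1/(28.50) = 0.07279, so d_i2 = 13.7 cm.
The final image is real, 13.7 cm to the right of lens 2 (overall magnification ≈ -0.057).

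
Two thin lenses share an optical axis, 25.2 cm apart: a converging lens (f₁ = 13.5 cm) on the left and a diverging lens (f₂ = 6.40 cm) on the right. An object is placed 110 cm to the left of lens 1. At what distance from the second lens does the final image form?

Lens 1: 1/d_i1 = 1/f₁ − 1/d_o1 = 1/(13.5) − 1/(110) = 0.06498, so d_i1 = 15.39 cm.
The intermediate image is 15.39 cm to the right of lens 1, which is 25.2 − (15.39) = 9.810 cm to the left of lens 2, so d_o2 = +9.810 cm.
Lens 2 is diverging, so f₂ = −6.40 cm.
Lens 2: 1/d_i2 = 1/f₂ − 1/d_o2 = 1/(-6.40) − 1/(9.810) = -0.2582, so d_i2 = -3.87 cm.
The final image is virtual, 3.87 cm to the left of lens 2 (overall magnification ≈ -0.055).

3.87 cm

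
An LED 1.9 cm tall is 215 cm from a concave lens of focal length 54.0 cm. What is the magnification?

m = +0.201

For a concave lens, f = -54.0 cm.
1/d_i = 1/f − 1/d_o = 1/(-54.00) − 1/(215) = -0.02317, so d_i = -43.16 cm.
m = −d_i/d_o = −(-43.16)/(215) = +0.201.
The image is virtual, upright and reduced, on the same side as the object.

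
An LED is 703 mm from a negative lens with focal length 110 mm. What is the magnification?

m = +0.135

For a negative lens, f = -110 mm.
1/d_i = 1/f − 1/d_o = 1/(-110.0) − 1/(703) = -0.01051, so d_i = -95.12 mm.
m = −d_i/d_o = −(-95.12)/(703) = +0.135.
The image is virtual, upright and reduced, on the same side as the object.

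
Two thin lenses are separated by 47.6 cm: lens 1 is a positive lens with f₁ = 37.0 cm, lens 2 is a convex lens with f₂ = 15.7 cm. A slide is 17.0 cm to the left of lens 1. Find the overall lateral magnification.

m = -0.458

Lens 1: 1/d_i1 = 1/(37.0) − 1/(17.0) = -0.03180, so d_i1 = -31.45 cm; m₁ = −d_i1/d_o1 = +1.850.
d_o2 = 47.6 − (-31.45) = 79.05 cm.
Lens 2: 1/d_i2 = 1/(15.7) − 1/(79.05) = 0.05104, so d_i2 = 19.59 cm; m₂ = −d_i2/d_o2 = -0.2478.
m = m₁·m₂ = (+1.850)(-0.2478) = -0.458.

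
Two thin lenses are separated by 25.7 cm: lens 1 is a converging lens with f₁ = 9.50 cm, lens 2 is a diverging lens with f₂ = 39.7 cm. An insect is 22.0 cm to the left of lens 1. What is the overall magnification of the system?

Lens 1: 1/d_i1 = 1/(9.50) − 1/(22.0) = 0.05981, so d_i1 = 16.72 cm; m₁ = −d_i1/d_o1 = -0.7600.
d_o2 = 25.7 − (16.72) = 8.980 cm.
f₂ = −39.7 cm (diverging).
Lens 2: 1/d_i2 = 1/(-39.7) − 1/(8.980) = -0.1365, so d_i2 = -7.323 cm; m₂ = −d_i2/d_o2 = +0.8155.
m = m₁·m₂ = (-0.7600)(+0.8155) = -0.620.

m = -0.620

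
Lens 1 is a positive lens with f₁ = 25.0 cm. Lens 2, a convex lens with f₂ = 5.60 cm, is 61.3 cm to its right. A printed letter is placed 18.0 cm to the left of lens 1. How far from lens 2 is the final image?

5.86 cm

Lens 1: 1/d_i1 = 1/f₁ − 1/d_o1 = 1/(25.0) − 1/(18.0) = -0.01556, so d_i1 = -64.29 cm.
The intermediate image is 64.29 cm to the left of lens 1 (virtual), which is 61.3 − (-64.29) = 125.6 cm to the left of lens 2, so d_o2 = +125.6 cm.
Lens 2: 1/d_i2 = 1/f₂ − 1/d_o2 = 1/(5.60) − 1/(125.6) = 0.1706, so d_i2 = 5.86 cm.
The final image is real, 5.86 cm to the right of lens 2 (overall magnification ≈ -0.17).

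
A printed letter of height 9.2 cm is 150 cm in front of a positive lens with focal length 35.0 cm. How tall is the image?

1/d_i = 1/f − 1/d_o = 1/(35.00) − 1/(150) = 0.02190, so d_i = 45.65 cm.
m = −d_i/d_o = -0.3043.
|h_i| = |m|·h_o = 0.3043 × 9.2 = 2.80 cm. The image is real, inverted and reduced, on the far side of the lens.

2.80 cm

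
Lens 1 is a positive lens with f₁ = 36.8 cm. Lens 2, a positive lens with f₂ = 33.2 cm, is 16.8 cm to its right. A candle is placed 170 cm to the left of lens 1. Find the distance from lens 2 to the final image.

Lens 1: 1/d_i1 = 1/f₁ − 1/d_o1 = 1/(36.8) − 1/(170) = 0.02129, so d_i1 = 46.97 cm.
The intermediate image is 46.97 cm to the right of lens 1, which lies 30.17 cm to the right of lens 2 — a virtual object — so d_o2 = −30.17 cm.
Lens 2: 1/d_i2 = 1/f₂ − 1/d_o2 = 1/(33.2) − 1/(-30.17) = 0.06327, so d_i2 = 15.8 cm.
The final image is real, 15.8 cm to the right of lens 2 (overall magnification ≈ -0.14).

15.8 cm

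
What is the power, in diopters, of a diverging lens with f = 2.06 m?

P = -0.485 D

For a diverging lens, f = −2.06 m.
P = 1/f = 1/(-2.06 m) = -0.485 D.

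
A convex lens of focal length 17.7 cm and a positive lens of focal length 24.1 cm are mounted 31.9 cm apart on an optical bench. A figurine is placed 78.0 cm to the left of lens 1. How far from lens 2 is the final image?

Lens 1: 1/d_i1 = 1/f₁ − 1/d_o1 = 1/(17.7) − 1/(78.0) = 0.04368, so d_i1 = 22.90 cm.
The intermediate image is 22.90 cm to the right of lens 1, which is 31.9 − (22.90) = 9.000 cm to the left of lens 2, so d_o2 = +9.000 cm.
Lens 2: 1/d_i2 = 1/f₂ − 1/d_o2 = 1/(24.1) − 1/(9.000) = -0.06962, so d_i2 = -14.4 cm.
The final image is virtual, 14.4 cm to the left of lens 2 (overall magnification ≈ -0.47).

14.4 cm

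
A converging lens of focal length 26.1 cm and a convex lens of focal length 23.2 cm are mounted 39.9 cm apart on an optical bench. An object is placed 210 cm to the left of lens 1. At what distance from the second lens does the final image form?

Lens 1: 1/d_i1 = 1/f₁ − 1/d_o1 = 1/(26.1) − 1/(210) = 0.03355, so d_i1 = 29.80 cm.
The intermediate image is 29.80 cm to the right of lens 1, which is 39.9 − (29.80) = 10.10 cm to the left of lens 2, so d_o2 = +10.10 cm.
Lens 2: 1/d_i2 = 1/f₂ − 1/d_o2 = 1/(23.2) − 1/(10.10) = -0.05591, so d_i2 = -17.9 cm.
The final image is virtual, 17.9 cm to the left of lens 2 (overall magnification ≈ -0.25).

17.9 cm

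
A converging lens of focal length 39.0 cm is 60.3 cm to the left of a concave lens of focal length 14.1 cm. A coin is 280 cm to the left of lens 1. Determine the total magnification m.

Lens 1: 1/d_i1 = 1/(39.0) − 1/(280) = 0.02207, so d_i1 = 45.31 cm; m₁ = −d_i1/d_o1 = -0.1618.
d_o2 = 60.3 − (45.31) = 14.99 cm.
f₂ = −14.1 cm (diverging).
Lens 2: 1/d_i2 = 1/(-14.1) − 1/(14.99) = -0.1376, so d_i2 = -7.266 cm; m₂ = −d_i2/d_o2 = +0.4847.
m = m₁·m₂ = (-0.1618)(+0.4847) = -0.0784.

m = -0.0784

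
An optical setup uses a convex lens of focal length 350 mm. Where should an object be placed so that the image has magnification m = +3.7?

m = −d_i/d_o ⇒ d_i = −m·d_o.
1/f = 1/d_o + 1/d_i = 1/d_o − 1/(m·d_o) = (1 − 1/m)/d_o, so d_o = f(1 − 1/m) = (350.0)(1 − 1/(+3.7)) = 255 mm.

255 mm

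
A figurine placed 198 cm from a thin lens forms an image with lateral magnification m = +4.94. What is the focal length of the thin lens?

m = −d_i/d_o ⇒ d_i = −m·d_o = −(+4.94)·(198) = -978.1 cm.
1/f = 1/d_o + 1/d_i = 1/(198) + 1/(-978.1) = 0.004028, so f = 248 cm.
Since f is positive, the thin lens is converging.

f = 248 cm (converging)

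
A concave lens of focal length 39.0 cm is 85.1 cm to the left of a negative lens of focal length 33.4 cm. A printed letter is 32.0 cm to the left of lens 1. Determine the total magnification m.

m = +0.135

f₁ = −39.0 cm (diverging).
Lens 1: 1/d_i1 = 1/(-39.0) − 1/(32.0) = -0.05689, so d_i1 = -17.58 cm; m₁ = −d_i1/d_o1 = +0.5494.
d_o2 = 85.1 − (-17.58) = 102.7 cm.
f₂ = −33.4 cm (diverging).
Lens 2: 1/d_i2 = 1/(-33.4) − 1/(102.7) = -0.03968, so d_i2 = -25.20 cm; m₂ = −d_i2/d_o2 = +0.2454.
m = m₁·m₂ = (+0.5494)(+0.2454) = +0.135.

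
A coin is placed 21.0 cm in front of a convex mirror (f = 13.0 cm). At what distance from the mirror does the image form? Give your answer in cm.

8.03 cm

For a convex mirror, f = -13.0 cm.
Mirror equation: 1/d_i = 1/f − 1/d_o = 1/(-13.00) − 1/(21.0) = -0.07692 − 0.04762 = -0.1245, so d_i = -8.03 cm.
The image is virtual, upright and reduced, behind the mirror.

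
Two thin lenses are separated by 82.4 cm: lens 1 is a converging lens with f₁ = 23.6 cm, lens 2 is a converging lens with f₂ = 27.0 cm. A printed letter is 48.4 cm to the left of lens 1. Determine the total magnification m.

m = +2.75

Lens 1: 1/d_i1 = 1/(23.6) − 1/(48.4) = 0.02171, so d_i1 = 46.06 cm; m₁ = −d_i1/d_o1 = -0.9517.
d_o2 = 82.4 − (46.06) = 36.34 cm.
Lens 2: 1/d_i2 = 1/(27.0) − 1/(36.34) = 0.009519, so d_i2 = 105.1 cm; m₂ = −d_i2/d_o2 = -2.891.
m = m₁·m₂ = (-0.9517)(-2.891) = +2.75.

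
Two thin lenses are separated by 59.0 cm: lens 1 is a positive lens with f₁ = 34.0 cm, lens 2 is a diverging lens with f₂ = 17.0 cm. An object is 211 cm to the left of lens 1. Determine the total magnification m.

Lens 1: 1/d_i1 = 1/(34.0) − 1/(211) = 0.02467, so d_i1 = 40.53 cm; m₁ = −d_i1/d_o1 = -0.1921.
d_o2 = 59.0 − (40.53) = 18.47 cm.
f₂ = −17.0 cm (diverging).
Lens 2: 1/d_i2 = 1/(-17.0) − 1/(18.47) = -0.1130, so d_i2 = -8.852 cm; m₂ = −d_i2/d_o2 = +0.4793.
m = m₁·m₂ = (-0.1921)(+0.4793) = -0.0921.

m = -0.0921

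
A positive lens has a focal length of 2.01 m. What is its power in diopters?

P = 1/f = 1/(2.01 m) = +0.498 D.

P = +0.498 D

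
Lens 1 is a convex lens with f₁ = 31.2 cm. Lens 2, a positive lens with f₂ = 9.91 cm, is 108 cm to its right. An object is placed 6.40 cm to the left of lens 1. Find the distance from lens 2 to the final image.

10.8 cm

Lens 1: 1/d_i1 = 1/f₁ − 1/d_o1 = 1/(31.2) − 1/(6.40) = -0.1242, so d_i1 = -8.052 cm.
The intermediate image is 8.052 cm to the left of lens 1 (virtual), which is 108 − (-8.052) = 116.1 cm to the left of lens 2, so d_o2 = +116.1 cm.
Lens 2: 1/d_i2 = 1/f₂ − 1/d_o2 = 1/(9.91) − 1/(116.1) = 0.09229, so d_i2 = 10.8 cm.
The final image is real, 10.8 cm to the right of lens 2 (overall magnification ≈ -0.12).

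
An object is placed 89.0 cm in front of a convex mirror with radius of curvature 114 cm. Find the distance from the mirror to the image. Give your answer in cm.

f = R/2 = 114/2 = 57.00 cm; for a convex mirror, f = -57.00 cm.
Mirror equation: 1/q = 1/f − 1/p = 1/(-57.00) − 1/(89.0) = -0.01754 − 0.01124 = -0.02878, so q = -34.7 cm.
The image is virtual, upright and reduced, behind the mirror.

34.7 cm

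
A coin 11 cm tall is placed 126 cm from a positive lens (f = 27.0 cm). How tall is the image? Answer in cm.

1/d_i = 1/f − 1/d_o = 1/(27.00) − 1/(126) = 0.02910, so d_i = 34.36 cm.
m = −d_i/d_o = -0.2727.
|h_i| = |m|·h_o = 0.2727 × 11 = 3.00 cm. The image is real, inverted and reduced, on the far side of the lens.

3.00 cm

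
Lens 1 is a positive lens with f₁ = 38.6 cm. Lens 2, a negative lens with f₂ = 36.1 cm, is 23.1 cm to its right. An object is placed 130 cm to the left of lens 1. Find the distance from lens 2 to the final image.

Lens 1: 1/d_i1 = 1/f₁ − 1/d_o1 = 1/(38.6) − 1/(130) = 0.01821, so d_i1 = 54.90 cm.
The intermediate image is 54.90 cm to the right of lens 1, which lies 31.80 cm to the right of lens 2 — a virtual object — so d_o2 = −31.80 cm.
Lens 2 is diverging, so f₂ = −36.1 cm.
Lens 2: 1/d_i2 = 1/f₂ − 1/d_o2 = 1/(-36.1) − 1/(-31.80) = 0.003746, so d_i2 = 267 cm.
The final image is real, 267 cm to the right of lens 2 (overall magnification ≈ -3.5).

267 cm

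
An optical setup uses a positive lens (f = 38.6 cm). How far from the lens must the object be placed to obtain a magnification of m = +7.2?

m = −d_i/d_o ⇒ d_i = −m·d_o.
1/f = 1/d_o + 1/d_i = 1/d_o − 1/(m·d_o) = (1 − 1/m)/d_o, so d_o = f(1 − 1/m) = (38.60)(1 − 1/(+7.2)) = 33.2 cm.

33.2 cm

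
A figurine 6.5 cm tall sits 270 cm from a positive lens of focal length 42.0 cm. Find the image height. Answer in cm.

1.20 cm

1/d_i = 1/f − 1/d_o = 1/(42.00) − 1/(270) = 0.02011, so d_i = 49.74 cm.
m = −d_i/d_o = -0.1842.
|h_i| = |m|·h_o = 0.1842 × 6.5 = 1.20 cm. The image is real, inverted and reduced, on the far side of the lens.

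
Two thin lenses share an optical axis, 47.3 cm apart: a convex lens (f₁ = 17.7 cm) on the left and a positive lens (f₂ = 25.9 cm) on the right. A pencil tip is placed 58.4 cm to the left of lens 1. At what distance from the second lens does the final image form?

Lens 1: 1/d_i1 = 1/f₁ − 1/d_o1 = 1/(17.7) − 1/(58.4) = 0.03937, so d_i1 = 25.40 cm.
The intermediate image is 25.40 cm to the right of lens 1, which is 47.3 − (25.40) = 21.90 cm to the left of lens 2, so d_o2 = +21.90 cm.
Lens 2: 1/d_i2 = 1/f₂ − 1/d_o2 = 1/(25.9) − 1/(21.90) = -0.007052, so d_i2 = -142 cm.
The final image is virtual, 142 cm to the left of lens 2 (overall magnification ≈ -2.8).

142 cm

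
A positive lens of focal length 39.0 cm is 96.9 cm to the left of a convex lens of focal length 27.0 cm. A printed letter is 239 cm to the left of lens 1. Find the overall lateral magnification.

Lens 1: 1/d_i1 = 1/(39.0) − 1/(239) = 0.02146, so d_i1 = 46.60 cm; m₁ = −d_i1/d_o1 = -0.1950.
d_o2 = 96.9 − (46.60) = 50.30 cm.
Lens 2: 1/d_i2 = 1/(27.0) − 1/(50.30) = 0.01716, so d_i2 = 58.29 cm; m₂ = −d_i2/d_o2 = -1.159.
m = m₁·m₂ = (-0.1950)(-1.159) = +0.226.

m = +0.226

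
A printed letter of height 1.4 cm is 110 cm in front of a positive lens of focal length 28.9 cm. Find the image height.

1/d_i = 1/f − 1/d_o = 1/(28.90) − 1/(110) = 0.02551, so d_i = 39.20 cm.
m = −d_i/d_o = -0.3564.
|h_i| = |m|·h_o = 0.3564 × 1.4 = 0.499 cm. The image is real, inverted and reduced, on the far side of the lens.

0.499 cm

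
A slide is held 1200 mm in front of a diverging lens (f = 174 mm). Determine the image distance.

152 mm

For a diverging lens, f = -174 mm.
Lens equation: 1/v = 1/f − 1/u = 1/(-174.0) − 1/(1200) = -0.005747 − 0.0008333 = -0.006580, so v = -152 mm.
The image is virtual, upright and reduced, on the same side as the object.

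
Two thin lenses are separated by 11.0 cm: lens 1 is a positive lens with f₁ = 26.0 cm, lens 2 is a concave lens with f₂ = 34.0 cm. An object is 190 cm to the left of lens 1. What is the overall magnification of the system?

Lens 1: 1/d_i1 = 1/(26.0) − 1/(190) = 0.03320, so d_i1 = 30.12 cm; m₁ = −d_i1/d_o1 = -0.1585.
d_o2 = 11.0 − (30.12) = -19.12 cm (virtual object).
f₂ = −34.0 cm (diverging).
Lens 2: 1/d_i2 = 1/(-34.0) − 1/(-19.12) = 0.02289, so d_i2 = 43.69 cm; m₂ = −d_i2/d_o2 = +2.285.
m = m₁·m₂ = (-0.1585)(+2.285) = -0.362.

m = -0.362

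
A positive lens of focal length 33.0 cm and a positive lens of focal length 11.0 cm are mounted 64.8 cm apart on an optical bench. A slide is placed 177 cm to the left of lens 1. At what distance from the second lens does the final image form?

Lens 1: 1/d_i1 = 1/f₁ − 1/d_o1 = 1/(33.0) − 1/(177) = 0.02465, so d_i1 = 40.56 cm.
The intermediate image is 40.56 cm to the right of lens 1, which is 64.8 − (40.56) = 24.24 cm to the left of lens 2, so d_o2 = +24.24 cm.
Lens 2: 1/d_i2 = 1/f₂ − 1/d_o2 = 1/(11.0) − 1/(24.24) = 0.04965, so d_i2 = 20.1 cm.
The final image is real, 20.1 cm to the right of lens 2 (overall magnification ≈ 0.19).

20.1 cm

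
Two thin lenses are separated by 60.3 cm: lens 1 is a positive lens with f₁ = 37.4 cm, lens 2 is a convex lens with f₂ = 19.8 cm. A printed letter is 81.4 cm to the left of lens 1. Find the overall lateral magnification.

Lens 1: 1/d_i1 = 1/(37.4) − 1/(81.4) = 0.01445, so d_i1 = 69.19 cm; m₁ = −d_i1/d_o1 = -0.8500.
d_o2 = 60.3 − (69.19) = -8.890 cm (virtual object).
Lens 2: 1/d_i2 = 1/(19.8) − 1/(-8.890) = 0.1630, so d_i2 = 6.135 cm; m₂ = −d_i2/d_o2 = +0.6901.
m = m₁·m₂ = (-0.8500)(+0.6901) = -0.587.

m = -0.587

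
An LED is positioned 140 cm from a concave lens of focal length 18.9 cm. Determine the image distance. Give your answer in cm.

16.7 cm

For a concave lens, f = -18.9 cm.
Thin-lens equation: 1/d_i = 1/f − 1/d_o = 1/(-18.90) − 1/(140) = -0.05291 − 0.007143 = -0.06005, so d_i = -16.7 cm.
The image is virtual, upright and reduced, on the same side as the object.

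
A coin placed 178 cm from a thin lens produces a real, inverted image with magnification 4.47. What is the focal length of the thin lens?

f = 145 cm (converging)

m = −d_i/d_o ⇒ d_i = −m·d_o = −(-4.47)·(178) = 795.7 cm.
1/f = 1/d_o + 1/d_i = 1/(178) + 1/(795.7) = 0.006875, so f = 145 cm.
Since f is positive, the thin lens is converging.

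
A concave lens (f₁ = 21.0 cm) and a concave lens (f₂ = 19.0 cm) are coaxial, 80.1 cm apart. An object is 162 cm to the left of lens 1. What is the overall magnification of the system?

f₁ = −21.0 cm (diverging).
Lens 1: 1/d_i1 = 1/(-21.0) − 1/(162) = -0.05379, so d_i1 = -18.59 cm; m₁ = −d_i1/d_o1 = +0.1148.
d_o2 = 80.1 − (-18.59) = 98.69 cm.
f₂ = −19.0 cm (diverging).
Lens 2: 1/d_i2 = 1/(-19.0) − 1/(98.69) = -0.06276, so d_i2 = -15.93 cm; m₂ = −d_i2/d_o2 = +0.1614.
m = m₁·m₂ = (+0.1148)(+0.1614) = +0.0185.

m = +0.0185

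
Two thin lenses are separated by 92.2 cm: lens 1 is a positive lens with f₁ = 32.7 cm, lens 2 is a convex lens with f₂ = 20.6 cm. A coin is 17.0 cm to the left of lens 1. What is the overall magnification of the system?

m = -0.401

Lens 1: 1/d_i1 = 1/(32.7) − 1/(17.0) = -0.02824, so d_i1 = -35.41 cm; m₁ = −d_i1/d_o1 = +2.083.
d_o2 = 92.2 − (-35.41) = 127.6 cm.
Lens 2: 1/d_i2 = 1/(20.6) − 1/(127.6) = 0.04071, so d_i2 = 24.57 cm; m₂ = −d_i2/d_o2 = -0.1925.
m = m₁·m₂ = (+2.083)(-0.1925) = -0.401.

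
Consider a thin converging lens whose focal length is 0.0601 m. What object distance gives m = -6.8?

m = −d_i/d_o ⇒ d_i = −m·d_o.
1/f = 1/d_o + 1/d_i = 1/d_o − 1/(m·d_o) = (1 − 1/m)/d_o, so d_o = f(1 − 1/m) = (0.06010)(1 − 1/(-6.8)) = 0.0689 m.

0.0689 m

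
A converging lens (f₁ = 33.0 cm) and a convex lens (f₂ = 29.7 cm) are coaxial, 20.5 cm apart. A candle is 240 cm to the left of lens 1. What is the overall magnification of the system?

m = -0.0998

Lens 1: 1/d_i1 = 1/(33.0) − 1/(240) = 0.02614, so d_i1 = 38.26 cm; m₁ = −d_i1/d_o1 = -0.1594.
d_o2 = 20.5 − (38.26) = -17.76 cm (virtual object).
Lens 2: 1/d_i2 = 1/(29.7) − 1/(-17.76) = 0.08998, so d_i2 = 11.11 cm; m₂ = −d_i2/d_o2 = +0.6258.
m = m₁·m₂ = (-0.1594)(+0.6258) = -0.0998.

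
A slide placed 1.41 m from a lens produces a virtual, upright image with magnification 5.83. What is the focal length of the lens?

m = −d_i/d_o ⇒ d_i = −m·d_o = −(+5.83)·(1.41) = -8.220 m.
1/f = 1/d_o + 1/d_i = 1/(1.41) + 1/(-8.220) = 0.5876, so f = 1.70 m.
Since f is positive, the lens is converging.

f = 1.70 m (converging)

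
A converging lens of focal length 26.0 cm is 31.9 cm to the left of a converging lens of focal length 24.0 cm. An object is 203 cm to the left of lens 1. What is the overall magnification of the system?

Lens 1: 1/d_i1 = 1/(26.0) − 1/(203) = 0.03354, so d_i1 = 29.82 cm; m₁ = −d_i1/d_o1 = -0.1469.
d_o2 = 31.9 − (29.82) = 2.080 cm.
Lens 2: 1/d_i2 = 1/(24.0) − 1/(2.080) = -0.4391, so d_i2 = -2.277 cm; m₂ = −d_i2/d_o2 = +1.095.
m = m₁·m₂ = (-0.1469)(+1.095) = -0.161.

m = -0.161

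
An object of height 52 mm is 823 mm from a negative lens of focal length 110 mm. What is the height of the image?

For a negative lens, f = -110 mm.
1/d_i = 1/f − 1/d_o = 1/(-110.0) − 1/(823) = -0.01031, so d_i = -97.03 mm.
m = −d_i/d_o = +0.1179.
|h_i| = |m|·h_o = 0.1179 × 52 = 6.13 mm. The image is virtual, upright and reduced, on the same side as the object.

6.13 mm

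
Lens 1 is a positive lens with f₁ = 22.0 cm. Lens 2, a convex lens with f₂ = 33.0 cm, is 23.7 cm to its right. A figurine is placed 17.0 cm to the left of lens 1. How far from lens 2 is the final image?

Lens 1: 1/d_i1 = 1/f₁ − 1/d_o1 = 1/(22.0) − 1/(17.0) = -0.01337, so d_i1 = -74.80 cm.
The intermediate image is 74.80 cm to the left of lens 1 (virtual), which is 23.7 − (-74.80) = 98.50 cm to the left of lens 2, so d_o2 = +98.50 cm.
Lens 2: 1/d_i2 = 1/f₂ − 1/d_o2 = 1/(33.0) − 1/(98.50) = 0.02015, so d_i2 = 49.6 cm.
The final image is real, 49.6 cm to the right of lens 2 (overall magnification ≈ -2.2).

49.6 cm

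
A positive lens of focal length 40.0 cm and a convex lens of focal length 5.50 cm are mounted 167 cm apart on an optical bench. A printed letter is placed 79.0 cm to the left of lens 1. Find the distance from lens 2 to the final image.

5.88 cm

Lens 1: 1/d_i1 = 1/f₁ − 1/d_o1 = 1/(40.0) − 1/(79.0) = 0.01234, so d_i1 = 81.03 cm.
The intermediate image is 81.03 cm to the right of lens 1, which is 167 − (81.03) = 85.97 cm to the left of lens 2, so d_o2 = +85.97 cm.
Lens 2: 1/d_i2 = 1/f₂ − 1/d_o2 = 1/(5.50) − 1/(85.97) = 0.1702, so d_i2 = 5.88 cm.
The final image is real, 5.88 cm to the right of lens 2 (overall magnification ≈ 0.070).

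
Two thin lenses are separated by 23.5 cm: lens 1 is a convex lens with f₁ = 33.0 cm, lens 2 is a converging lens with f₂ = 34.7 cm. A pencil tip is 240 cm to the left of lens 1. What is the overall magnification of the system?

m = -0.112

Lens 1: 1/d_i1 = 1/(33.0) − 1/(240) = 0.02614, so d_i1 = 38.26 cm; m₁ = −d_i1/d_o1 = -0.1594.
d_o2 = 23.5 − (38.26) = -14.76 cm (virtual object).
Lens 2: 1/d_i2 = 1/(34.7) − 1/(-14.76) = 0.09657, so d_i2 = 10.36 cm; m₂ = −d_i2/d_o2 = +0.7016.
m = m₁·m₂ = (-0.1594)(+0.7016) = -0.112.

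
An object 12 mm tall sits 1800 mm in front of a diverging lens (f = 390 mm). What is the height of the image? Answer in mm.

For a diverging lens, f = -390 mm.
1/d_i = 1/f − 1/d_o = 1/(-390.0) − 1/(1800) = -0.003120, so d_i = -320.5 mm.
m = −d_i/d_o = +0.1781.
|h_i| = |m|·h_o = 0.1781 × 12 = 2.14 mm. The image is virtual, upright and reduced, on the same side as the object.

2.14 mm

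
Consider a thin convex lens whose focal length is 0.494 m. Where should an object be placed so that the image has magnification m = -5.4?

0.585 m

m = −d_i/d_o ⇒ d_i = −m·d_o.
1/f = 1/d_o + 1/d_i = 1/d_o − 1/(m·d_o) = (1 − 1/m)/d_o, so d_o = f(1 − 1/m) = (0.4940)(1 − 1/(-5.4)) = 0.585 m.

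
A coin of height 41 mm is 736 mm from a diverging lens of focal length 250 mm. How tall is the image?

10.4 mm

For a diverging lens, f = -250 mm.
1/d_i = 1/f − 1/d_o = 1/(-250.0) − 1/(736) = -0.005359, so d_i = -186.6 mm.
m = −d_i/d_o = +0.2535.
|h_i| = |m|·h_o = 0.2535 × 41 = 10.4 mm. The image is virtual, upright and reduced, on the same side as the object.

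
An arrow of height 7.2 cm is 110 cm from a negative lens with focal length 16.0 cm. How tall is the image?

0.914 cm

For a negative lens, f = -16.0 cm.
1/d_i = 1/f − 1/d_o = 1/(-16.00) − 1/(110) = -0.07159, so d_i = -13.97 cm.
m = −d_i/d_o = +0.1270.
|h_i| = |m|·h_o = 0.1270 × 7.2 = 0.914 cm. The image is virtual, upright and reduced, on the same side as the object.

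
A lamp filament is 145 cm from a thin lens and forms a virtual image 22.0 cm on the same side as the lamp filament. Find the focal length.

Virtual image ⇒ d_i = −22.0 cm.
1/f = 1/d_o + 1/d_i = 1/(145) + 1/(-22.0) = -0.03856, so f = -25.9 cm.
Since f is negative, the thin lens is diverging.

f = -25.9 cm (diverging)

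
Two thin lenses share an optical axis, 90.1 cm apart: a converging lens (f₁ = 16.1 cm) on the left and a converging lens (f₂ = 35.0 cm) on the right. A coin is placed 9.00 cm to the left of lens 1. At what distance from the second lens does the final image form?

Lens 1: 1/d_i1 = 1/f₁ − 1/d_o1 = 1/(16.1) − 1/(9.00) = -0.04900, so d_i1 = -20.41 cm.
The intermediate image is 20.41 cm to the left of lens 1 (virtual), which is 90.1 − (-20.41) = 110.5 cm to the left of lens 2, so d_o2 = +110.5 cm.
Lens 2: 1/d_i2 = 1/f₂ − 1/d_o2 = 1/(35.0) − 1/(110.5) = 0.01952, so d_i2 = 51.2 cm.
The final image is real, 51.2 cm to the right of lens 2 (overall magnification ≈ -1.1).

51.2 cm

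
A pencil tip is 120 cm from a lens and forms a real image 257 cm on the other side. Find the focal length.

f = 81.8 cm (converging)

Real image ⇒ d_i = +257 cm.
1/f = 1/d_o + 1/d_i = 1/(120) + 1/(257) = 0.01222, so f = 81.8 cm.
Since f is positive, the lens is converging.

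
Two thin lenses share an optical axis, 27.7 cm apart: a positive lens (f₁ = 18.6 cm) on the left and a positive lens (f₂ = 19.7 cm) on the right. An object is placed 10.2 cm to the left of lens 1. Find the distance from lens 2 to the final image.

32.4 cm

Lens 1: 1/d_i1 = 1/f₁ − 1/d_o1 = 1/(18.6) − 1/(10.2) = -0.04428, so d_i1 = -22.59 cm.
The intermediate image is 22.59 cm to the left of lens 1 (virtual), which is 27.7 − (-22.59) = 50.29 cm to the left of lens 2, so d_o2 = +50.29 cm.
Lens 2: 1/d_i2 = 1/f₂ − 1/d_o2 = 1/(19.7) − 1/(50.29) = 0.03088, so d_i2 = 32.4 cm.
The final image is real, 32.4 cm to the right of lens 2 (overall magnification ≈ -1.4).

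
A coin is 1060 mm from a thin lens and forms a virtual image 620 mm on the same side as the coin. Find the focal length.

Virtual image ⇒ d_i = −620 mm.
1/f = 1/d_o + 1/d_i = 1/(1060) + 1/(-620) = -0.0006695, so f = -1490 mm.
Since f is negative, the thin lens is diverging.

f = -1490 mm (diverging)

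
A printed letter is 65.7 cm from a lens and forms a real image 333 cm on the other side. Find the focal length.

f = 54.9 cm (converging)

Real image ⇒ d_i = +333 cm.
1/f = 1/d_o + 1/d_i = 1/(65.7) + 1/(333) = 0.01822, so f = 54.9 cm.
Since f is positive, the lens is converging.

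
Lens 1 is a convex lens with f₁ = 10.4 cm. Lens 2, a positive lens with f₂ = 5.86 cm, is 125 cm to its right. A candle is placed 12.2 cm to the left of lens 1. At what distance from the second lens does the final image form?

6.57 cm

Lens 1: 1/d_i1 = 1/f₁ − 1/d_o1 = 1/(10.4) − 1/(12.2) = 0.01419, so d_i1 = 70.49 cm.
The intermediate image is 70.49 cm to the right of lens 1, which is 125 − (70.49) = 54.51 cm to the left of lens 2, so d_o2 = +54.51 cm.
Lens 2: 1/d_i2 = 1/f₂ − 1/d_o2 = 1/(5.86) − 1/(54.51) = 0.1523, so d_i2 = 6.57 cm.
The final image is real, 6.57 cm to the right of lens 2 (overall magnification ≈ 0.70).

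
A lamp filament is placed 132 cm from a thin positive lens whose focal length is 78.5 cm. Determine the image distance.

Lens equation: 1/q = 1/f − 1/p = 1/(78.50) − 1/(132) = 0.01274 − 0.007576 = 0.005163, so q = 194 cm.
The image is real, inverted and enlarged, on the far side of the lens.

194 cm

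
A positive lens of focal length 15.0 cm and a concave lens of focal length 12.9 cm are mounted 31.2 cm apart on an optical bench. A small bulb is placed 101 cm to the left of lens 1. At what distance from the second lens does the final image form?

6.62 cm

Lens 1: 1/d_i1 = 1/f₁ − 1/d_o1 = 1/(15.0) − 1/(101) = 0.05677, so d_i1 = 17.62 cm.
The intermediate image is 17.62 cm to the right of lens 1, which is 31.2 − (17.62) = 13.58 cm to the left of lens 2, so d_o2 = +13.58 cm.
Lens 2 is diverging, so f₂ = −12.9 cm.
Lens 2: 1/d_i2 = 1/f₂ − 1/d_o2 = 1/(-12.9) − 1/(13.58) = -0.1512, so d_i2 = -6.62 cm.
The final image is virtual, 6.62 cm to the left of lens 2 (overall magnification ≈ -0.085).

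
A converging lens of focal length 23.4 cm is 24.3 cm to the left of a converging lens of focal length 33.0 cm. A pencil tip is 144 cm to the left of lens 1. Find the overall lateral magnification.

m = -0.175

Lens 1: 1/d_i1 = 1/(23.4) − 1/(144) = 0.03579, so d_i1 = 27.94 cm; m₁ = −d_i1/d_o1 = -0.1940.
d_o2 = 24.3 − (27.94) = -3.640 cm (virtual object).
Lens 2: 1/d_i2 = 1/(33.0) − 1/(-3.640) = 0.3050, so d_i2 = 3.278 cm; m₂ = −d_i2/d_o2 = +0.9007.
m = m₁·m₂ = (-0.1940)(+0.9007) = -0.175.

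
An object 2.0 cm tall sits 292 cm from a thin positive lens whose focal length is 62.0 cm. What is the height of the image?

1/d_i = 1/f − 1/d_o = 1/(62.00) − 1/(292) = 0.01270, so d_i = 78.71 cm.
m = −d_i/d_o = -0.2696.
|h_i| = |m|·h_o = 0.2696 × 2.0 = 0.539 cm. The image is real, inverted and reduced, on the far side of the lens.

0.539 cm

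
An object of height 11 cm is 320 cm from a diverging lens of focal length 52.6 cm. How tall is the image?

For a diverging lens, f = -52.6 cm.
1/d_i = 1/f − 1/d_o = 1/(-52.60) − 1/(320) = -0.02214, so d_i = -45.17 cm.
m = −d_i/d_o = +0.1412.
|h_i| = |m|·h_o = 0.1412 × 11 = 1.55 cm. The image is virtual, upright and reduced, on the same side as the object.

1.55 cm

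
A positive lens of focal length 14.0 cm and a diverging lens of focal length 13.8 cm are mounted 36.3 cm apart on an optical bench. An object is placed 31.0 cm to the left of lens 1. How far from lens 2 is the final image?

Lens 1: 1/d_i1 = 1/f₁ − 1/d_o1 = 1/(14.0) − 1/(31.0) = 0.03917, so d_i1 = 25.53 cm.
The intermediate image is 25.53 cm to the right of lens 1, which is 36.3 − (25.53) = 10.77 cm to the left of lens 2, so d_o2 = +10.77 cm.
Lens 2 is diverging, so f₂ = −13.8 cm.
Lens 2: 1/d_i2 = 1/f₂ − 1/d_o2 = 1/(-13.8) − 1/(10.77) = -0.1653, so d_i2 = -6.05 cm.
The final image is virtual, 6.05 cm to the left of lens 2 (overall magnification ≈ -0.46).

6.05 cm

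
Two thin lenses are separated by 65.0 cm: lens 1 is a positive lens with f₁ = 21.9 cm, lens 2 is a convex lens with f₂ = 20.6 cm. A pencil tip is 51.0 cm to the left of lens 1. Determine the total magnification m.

Lens 1: 1/d_i1 = 1/(21.9) − 1/(51.0) = 0.02605, so d_i1 = 38.38 cm; m₁ = −d_i1/d_o1 = -0.7525.
d_o2 = 65.0 − (38.38) = 26.62 cm.
Lens 2: 1/d_i2 = 1/(20.6) − 1/(26.62) = 0.01098, so d_i2 = 91.09 cm; m₂ = −d_i2/d_o2 = -3.422.
m = m₁·m₂ = (-0.7525)(-3.422) = +2.58.

m = +2.58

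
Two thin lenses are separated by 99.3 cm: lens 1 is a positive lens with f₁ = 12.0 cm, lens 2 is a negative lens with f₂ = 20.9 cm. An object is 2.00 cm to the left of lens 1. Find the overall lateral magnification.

m = +0.205

Lens 1: 1/d_i1 = 1/(12.0) − 1/(2.00) = -0.4167, so d_i1 = -2.400 cm; m₁ = −d_i1/d_o1 = +1.200.
d_o2 = 99.3 − (-2.400) = 101.7 cm.
f₂ = −20.9 cm (diverging).
Lens 2: 1/d_i2 = 1/(-20.9) − 1/(101.7) = -0.05768, so d_i2 = -17.34 cm; m₂ = −d_i2/d_o2 = +0.1705.
m = m₁·m₂ = (+1.200)(+0.1705) = +0.205.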